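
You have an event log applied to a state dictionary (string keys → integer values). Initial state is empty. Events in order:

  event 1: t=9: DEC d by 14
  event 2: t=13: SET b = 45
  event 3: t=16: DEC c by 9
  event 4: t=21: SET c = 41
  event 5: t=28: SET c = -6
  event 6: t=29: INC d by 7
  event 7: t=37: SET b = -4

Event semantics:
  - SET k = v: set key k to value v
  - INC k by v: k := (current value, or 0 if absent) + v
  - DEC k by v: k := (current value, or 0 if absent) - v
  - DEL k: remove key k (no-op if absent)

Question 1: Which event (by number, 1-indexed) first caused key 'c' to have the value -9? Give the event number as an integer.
Looking for first event where c becomes -9:
  event 3: c (absent) -> -9  <-- first match

Answer: 3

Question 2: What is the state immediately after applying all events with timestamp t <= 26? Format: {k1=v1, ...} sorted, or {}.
Apply events with t <= 26 (4 events):
  after event 1 (t=9: DEC d by 14): {d=-14}
  after event 2 (t=13: SET b = 45): {b=45, d=-14}
  after event 3 (t=16: DEC c by 9): {b=45, c=-9, d=-14}
  after event 4 (t=21: SET c = 41): {b=45, c=41, d=-14}

Answer: {b=45, c=41, d=-14}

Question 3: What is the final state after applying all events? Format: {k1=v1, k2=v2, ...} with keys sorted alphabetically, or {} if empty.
  after event 1 (t=9: DEC d by 14): {d=-14}
  after event 2 (t=13: SET b = 45): {b=45, d=-14}
  after event 3 (t=16: DEC c by 9): {b=45, c=-9, d=-14}
  after event 4 (t=21: SET c = 41): {b=45, c=41, d=-14}
  after event 5 (t=28: SET c = -6): {b=45, c=-6, d=-14}
  after event 6 (t=29: INC d by 7): {b=45, c=-6, d=-7}
  after event 7 (t=37: SET b = -4): {b=-4, c=-6, d=-7}

Answer: {b=-4, c=-6, d=-7}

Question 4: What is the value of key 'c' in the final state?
Track key 'c' through all 7 events:
  event 1 (t=9: DEC d by 14): c unchanged
  event 2 (t=13: SET b = 45): c unchanged
  event 3 (t=16: DEC c by 9): c (absent) -> -9
  event 4 (t=21: SET c = 41): c -9 -> 41
  event 5 (t=28: SET c = -6): c 41 -> -6
  event 6 (t=29: INC d by 7): c unchanged
  event 7 (t=37: SET b = -4): c unchanged
Final: c = -6

Answer: -6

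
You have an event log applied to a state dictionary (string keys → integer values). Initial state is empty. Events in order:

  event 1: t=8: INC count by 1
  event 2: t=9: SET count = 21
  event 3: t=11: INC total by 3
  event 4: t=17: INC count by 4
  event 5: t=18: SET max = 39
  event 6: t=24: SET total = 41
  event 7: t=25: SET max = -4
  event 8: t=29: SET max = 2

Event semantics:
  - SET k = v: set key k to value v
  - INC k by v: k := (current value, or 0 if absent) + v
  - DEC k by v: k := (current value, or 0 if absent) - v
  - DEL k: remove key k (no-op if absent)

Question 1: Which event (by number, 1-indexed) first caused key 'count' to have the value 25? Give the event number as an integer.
Looking for first event where count becomes 25:
  event 1: count = 1
  event 2: count = 21
  event 3: count = 21
  event 4: count 21 -> 25  <-- first match

Answer: 4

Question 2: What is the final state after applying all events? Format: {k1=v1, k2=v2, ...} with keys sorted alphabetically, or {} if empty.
Answer: {count=25, max=2, total=41}

Derivation:
  after event 1 (t=8: INC count by 1): {count=1}
  after event 2 (t=9: SET count = 21): {count=21}
  after event 3 (t=11: INC total by 3): {count=21, total=3}
  after event 4 (t=17: INC count by 4): {count=25, total=3}
  after event 5 (t=18: SET max = 39): {count=25, max=39, total=3}
  after event 6 (t=24: SET total = 41): {count=25, max=39, total=41}
  after event 7 (t=25: SET max = -4): {count=25, max=-4, total=41}
  after event 8 (t=29: SET max = 2): {count=25, max=2, total=41}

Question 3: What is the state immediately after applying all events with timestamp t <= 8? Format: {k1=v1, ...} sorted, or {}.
Apply events with t <= 8 (1 events):
  after event 1 (t=8: INC count by 1): {count=1}

Answer: {count=1}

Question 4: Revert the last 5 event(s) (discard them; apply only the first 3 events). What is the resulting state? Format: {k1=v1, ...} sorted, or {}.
Keep first 3 events (discard last 5):
  after event 1 (t=8: INC count by 1): {count=1}
  after event 2 (t=9: SET count = 21): {count=21}
  after event 3 (t=11: INC total by 3): {count=21, total=3}

Answer: {count=21, total=3}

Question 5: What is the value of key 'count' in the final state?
Answer: 25

Derivation:
Track key 'count' through all 8 events:
  event 1 (t=8: INC count by 1): count (absent) -> 1
  event 2 (t=9: SET count = 21): count 1 -> 21
  event 3 (t=11: INC total by 3): count unchanged
  event 4 (t=17: INC count by 4): count 21 -> 25
  event 5 (t=18: SET max = 39): count unchanged
  event 6 (t=24: SET total = 41): count unchanged
  event 7 (t=25: SET max = -4): count unchanged
  event 8 (t=29: SET max = 2): count unchanged
Final: count = 25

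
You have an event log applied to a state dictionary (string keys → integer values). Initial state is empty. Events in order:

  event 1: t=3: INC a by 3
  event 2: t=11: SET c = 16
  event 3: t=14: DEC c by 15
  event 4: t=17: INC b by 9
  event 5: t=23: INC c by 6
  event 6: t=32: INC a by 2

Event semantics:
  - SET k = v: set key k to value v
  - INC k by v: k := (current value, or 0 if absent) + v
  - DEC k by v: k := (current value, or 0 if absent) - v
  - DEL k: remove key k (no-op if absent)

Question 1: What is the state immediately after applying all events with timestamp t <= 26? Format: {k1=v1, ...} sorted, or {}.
Apply events with t <= 26 (5 events):
  after event 1 (t=3: INC a by 3): {a=3}
  after event 2 (t=11: SET c = 16): {a=3, c=16}
  after event 3 (t=14: DEC c by 15): {a=3, c=1}
  after event 4 (t=17: INC b by 9): {a=3, b=9, c=1}
  after event 5 (t=23: INC c by 6): {a=3, b=9, c=7}

Answer: {a=3, b=9, c=7}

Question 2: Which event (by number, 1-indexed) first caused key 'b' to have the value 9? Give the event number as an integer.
Looking for first event where b becomes 9:
  event 4: b (absent) -> 9  <-- first match

Answer: 4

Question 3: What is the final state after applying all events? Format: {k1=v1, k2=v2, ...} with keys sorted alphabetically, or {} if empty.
Answer: {a=5, b=9, c=7}

Derivation:
  after event 1 (t=3: INC a by 3): {a=3}
  after event 2 (t=11: SET c = 16): {a=3, c=16}
  after event 3 (t=14: DEC c by 15): {a=3, c=1}
  after event 4 (t=17: INC b by 9): {a=3, b=9, c=1}
  after event 5 (t=23: INC c by 6): {a=3, b=9, c=7}
  after event 6 (t=32: INC a by 2): {a=5, b=9, c=7}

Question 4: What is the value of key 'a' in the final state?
Track key 'a' through all 6 events:
  event 1 (t=3: INC a by 3): a (absent) -> 3
  event 2 (t=11: SET c = 16): a unchanged
  event 3 (t=14: DEC c by 15): a unchanged
  event 4 (t=17: INC b by 9): a unchanged
  event 5 (t=23: INC c by 6): a unchanged
  event 6 (t=32: INC a by 2): a 3 -> 5
Final: a = 5

Answer: 5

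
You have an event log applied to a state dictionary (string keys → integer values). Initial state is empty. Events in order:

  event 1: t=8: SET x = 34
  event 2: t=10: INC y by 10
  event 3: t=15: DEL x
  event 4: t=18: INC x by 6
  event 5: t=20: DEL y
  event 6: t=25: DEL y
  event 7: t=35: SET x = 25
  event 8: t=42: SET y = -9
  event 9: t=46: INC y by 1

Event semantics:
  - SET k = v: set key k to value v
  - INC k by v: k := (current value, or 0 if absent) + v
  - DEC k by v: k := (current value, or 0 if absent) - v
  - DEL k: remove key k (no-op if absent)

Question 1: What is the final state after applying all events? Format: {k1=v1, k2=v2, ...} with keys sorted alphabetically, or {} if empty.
Answer: {x=25, y=-8}

Derivation:
  after event 1 (t=8: SET x = 34): {x=34}
  after event 2 (t=10: INC y by 10): {x=34, y=10}
  after event 3 (t=15: DEL x): {y=10}
  after event 4 (t=18: INC x by 6): {x=6, y=10}
  after event 5 (t=20: DEL y): {x=6}
  after event 6 (t=25: DEL y): {x=6}
  after event 7 (t=35: SET x = 25): {x=25}
  after event 8 (t=42: SET y = -9): {x=25, y=-9}
  after event 9 (t=46: INC y by 1): {x=25, y=-8}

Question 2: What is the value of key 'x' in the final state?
Track key 'x' through all 9 events:
  event 1 (t=8: SET x = 34): x (absent) -> 34
  event 2 (t=10: INC y by 10): x unchanged
  event 3 (t=15: DEL x): x 34 -> (absent)
  event 4 (t=18: INC x by 6): x (absent) -> 6
  event 5 (t=20: DEL y): x unchanged
  event 6 (t=25: DEL y): x unchanged
  event 7 (t=35: SET x = 25): x 6 -> 25
  event 8 (t=42: SET y = -9): x unchanged
  event 9 (t=46: INC y by 1): x unchanged
Final: x = 25

Answer: 25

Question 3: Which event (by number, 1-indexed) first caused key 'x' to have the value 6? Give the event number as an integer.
Looking for first event where x becomes 6:
  event 1: x = 34
  event 2: x = 34
  event 3: x = (absent)
  event 4: x (absent) -> 6  <-- first match

Answer: 4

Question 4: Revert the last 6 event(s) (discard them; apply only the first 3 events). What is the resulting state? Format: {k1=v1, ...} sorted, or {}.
Keep first 3 events (discard last 6):
  after event 1 (t=8: SET x = 34): {x=34}
  after event 2 (t=10: INC y by 10): {x=34, y=10}
  after event 3 (t=15: DEL x): {y=10}

Answer: {y=10}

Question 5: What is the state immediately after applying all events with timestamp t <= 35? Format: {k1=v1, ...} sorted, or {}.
Answer: {x=25}

Derivation:
Apply events with t <= 35 (7 events):
  after event 1 (t=8: SET x = 34): {x=34}
  after event 2 (t=10: INC y by 10): {x=34, y=10}
  after event 3 (t=15: DEL x): {y=10}
  after event 4 (t=18: INC x by 6): {x=6, y=10}
  after event 5 (t=20: DEL y): {x=6}
  after event 6 (t=25: DEL y): {x=6}
  after event 7 (t=35: SET x = 25): {x=25}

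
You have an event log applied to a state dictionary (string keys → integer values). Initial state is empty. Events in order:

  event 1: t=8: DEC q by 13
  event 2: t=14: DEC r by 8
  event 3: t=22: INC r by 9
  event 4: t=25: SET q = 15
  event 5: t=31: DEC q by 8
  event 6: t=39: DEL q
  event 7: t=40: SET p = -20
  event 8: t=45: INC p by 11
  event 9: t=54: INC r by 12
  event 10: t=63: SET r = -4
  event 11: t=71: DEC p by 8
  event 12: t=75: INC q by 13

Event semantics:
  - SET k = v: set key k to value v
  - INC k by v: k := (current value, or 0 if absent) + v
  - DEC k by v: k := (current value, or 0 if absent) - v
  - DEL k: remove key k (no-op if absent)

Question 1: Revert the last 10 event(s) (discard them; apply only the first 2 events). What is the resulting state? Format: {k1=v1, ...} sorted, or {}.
Answer: {q=-13, r=-8}

Derivation:
Keep first 2 events (discard last 10):
  after event 1 (t=8: DEC q by 13): {q=-13}
  after event 2 (t=14: DEC r by 8): {q=-13, r=-8}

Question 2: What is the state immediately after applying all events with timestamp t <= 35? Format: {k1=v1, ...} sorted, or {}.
Apply events with t <= 35 (5 events):
  after event 1 (t=8: DEC q by 13): {q=-13}
  after event 2 (t=14: DEC r by 8): {q=-13, r=-8}
  after event 3 (t=22: INC r by 9): {q=-13, r=1}
  after event 4 (t=25: SET q = 15): {q=15, r=1}
  after event 5 (t=31: DEC q by 8): {q=7, r=1}

Answer: {q=7, r=1}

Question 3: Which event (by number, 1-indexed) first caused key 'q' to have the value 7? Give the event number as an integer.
Looking for first event where q becomes 7:
  event 1: q = -13
  event 2: q = -13
  event 3: q = -13
  event 4: q = 15
  event 5: q 15 -> 7  <-- first match

Answer: 5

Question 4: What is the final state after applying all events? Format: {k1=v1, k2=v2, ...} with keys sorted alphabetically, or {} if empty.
Answer: {p=-17, q=13, r=-4}

Derivation:
  after event 1 (t=8: DEC q by 13): {q=-13}
  after event 2 (t=14: DEC r by 8): {q=-13, r=-8}
  after event 3 (t=22: INC r by 9): {q=-13, r=1}
  after event 4 (t=25: SET q = 15): {q=15, r=1}
  after event 5 (t=31: DEC q by 8): {q=7, r=1}
  after event 6 (t=39: DEL q): {r=1}
  after event 7 (t=40: SET p = -20): {p=-20, r=1}
  after event 8 (t=45: INC p by 11): {p=-9, r=1}
  after event 9 (t=54: INC r by 12): {p=-9, r=13}
  after event 10 (t=63: SET r = -4): {p=-9, r=-4}
  after event 11 (t=71: DEC p by 8): {p=-17, r=-4}
  after event 12 (t=75: INC q by 13): {p=-17, q=13, r=-4}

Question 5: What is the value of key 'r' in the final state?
Answer: -4

Derivation:
Track key 'r' through all 12 events:
  event 1 (t=8: DEC q by 13): r unchanged
  event 2 (t=14: DEC r by 8): r (absent) -> -8
  event 3 (t=22: INC r by 9): r -8 -> 1
  event 4 (t=25: SET q = 15): r unchanged
  event 5 (t=31: DEC q by 8): r unchanged
  event 6 (t=39: DEL q): r unchanged
  event 7 (t=40: SET p = -20): r unchanged
  event 8 (t=45: INC p by 11): r unchanged
  event 9 (t=54: INC r by 12): r 1 -> 13
  event 10 (t=63: SET r = -4): r 13 -> -4
  event 11 (t=71: DEC p by 8): r unchanged
  event 12 (t=75: INC q by 13): r unchanged
Final: r = -4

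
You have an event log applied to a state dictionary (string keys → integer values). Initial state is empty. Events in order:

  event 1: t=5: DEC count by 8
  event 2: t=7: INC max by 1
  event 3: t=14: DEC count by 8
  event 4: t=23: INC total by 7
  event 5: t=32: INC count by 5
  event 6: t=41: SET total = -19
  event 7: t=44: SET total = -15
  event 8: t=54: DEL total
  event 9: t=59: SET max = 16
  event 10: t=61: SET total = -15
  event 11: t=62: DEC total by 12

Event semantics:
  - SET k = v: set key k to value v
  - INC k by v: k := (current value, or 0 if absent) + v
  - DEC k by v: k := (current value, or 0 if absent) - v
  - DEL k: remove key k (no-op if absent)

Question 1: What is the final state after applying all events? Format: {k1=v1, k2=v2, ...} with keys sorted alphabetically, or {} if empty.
Answer: {count=-11, max=16, total=-27}

Derivation:
  after event 1 (t=5: DEC count by 8): {count=-8}
  after event 2 (t=7: INC max by 1): {count=-8, max=1}
  after event 3 (t=14: DEC count by 8): {count=-16, max=1}
  after event 4 (t=23: INC total by 7): {count=-16, max=1, total=7}
  after event 5 (t=32: INC count by 5): {count=-11, max=1, total=7}
  after event 6 (t=41: SET total = -19): {count=-11, max=1, total=-19}
  after event 7 (t=44: SET total = -15): {count=-11, max=1, total=-15}
  after event 8 (t=54: DEL total): {count=-11, max=1}
  after event 9 (t=59: SET max = 16): {count=-11, max=16}
  after event 10 (t=61: SET total = -15): {count=-11, max=16, total=-15}
  after event 11 (t=62: DEC total by 12): {count=-11, max=16, total=-27}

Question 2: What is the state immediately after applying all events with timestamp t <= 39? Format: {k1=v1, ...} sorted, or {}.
Apply events with t <= 39 (5 events):
  after event 1 (t=5: DEC count by 8): {count=-8}
  after event 2 (t=7: INC max by 1): {count=-8, max=1}
  after event 3 (t=14: DEC count by 8): {count=-16, max=1}
  after event 4 (t=23: INC total by 7): {count=-16, max=1, total=7}
  after event 5 (t=32: INC count by 5): {count=-11, max=1, total=7}

Answer: {count=-11, max=1, total=7}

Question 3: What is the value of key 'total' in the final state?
Track key 'total' through all 11 events:
  event 1 (t=5: DEC count by 8): total unchanged
  event 2 (t=7: INC max by 1): total unchanged
  event 3 (t=14: DEC count by 8): total unchanged
  event 4 (t=23: INC total by 7): total (absent) -> 7
  event 5 (t=32: INC count by 5): total unchanged
  event 6 (t=41: SET total = -19): total 7 -> -19
  event 7 (t=44: SET total = -15): total -19 -> -15
  event 8 (t=54: DEL total): total -15 -> (absent)
  event 9 (t=59: SET max = 16): total unchanged
  event 10 (t=61: SET total = -15): total (absent) -> -15
  event 11 (t=62: DEC total by 12): total -15 -> -27
Final: total = -27

Answer: -27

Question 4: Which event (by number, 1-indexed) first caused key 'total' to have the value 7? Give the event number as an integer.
Answer: 4

Derivation:
Looking for first event where total becomes 7:
  event 4: total (absent) -> 7  <-- first match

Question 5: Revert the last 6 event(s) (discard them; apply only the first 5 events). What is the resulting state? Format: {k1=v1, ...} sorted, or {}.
Answer: {count=-11, max=1, total=7}

Derivation:
Keep first 5 events (discard last 6):
  after event 1 (t=5: DEC count by 8): {count=-8}
  after event 2 (t=7: INC max by 1): {count=-8, max=1}
  after event 3 (t=14: DEC count by 8): {count=-16, max=1}
  after event 4 (t=23: INC total by 7): {count=-16, max=1, total=7}
  after event 5 (t=32: INC count by 5): {count=-11, max=1, total=7}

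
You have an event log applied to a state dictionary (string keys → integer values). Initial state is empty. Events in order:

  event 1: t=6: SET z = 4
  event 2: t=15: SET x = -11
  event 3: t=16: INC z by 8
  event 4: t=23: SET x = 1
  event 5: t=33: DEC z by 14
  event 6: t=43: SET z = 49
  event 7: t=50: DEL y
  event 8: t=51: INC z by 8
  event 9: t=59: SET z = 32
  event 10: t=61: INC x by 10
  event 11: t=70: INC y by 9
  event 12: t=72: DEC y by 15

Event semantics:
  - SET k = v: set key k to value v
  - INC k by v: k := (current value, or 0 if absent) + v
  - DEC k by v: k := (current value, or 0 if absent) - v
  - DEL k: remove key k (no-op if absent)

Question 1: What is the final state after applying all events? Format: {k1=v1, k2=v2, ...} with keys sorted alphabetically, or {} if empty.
Answer: {x=11, y=-6, z=32}

Derivation:
  after event 1 (t=6: SET z = 4): {z=4}
  after event 2 (t=15: SET x = -11): {x=-11, z=4}
  after event 3 (t=16: INC z by 8): {x=-11, z=12}
  after event 4 (t=23: SET x = 1): {x=1, z=12}
  after event 5 (t=33: DEC z by 14): {x=1, z=-2}
  after event 6 (t=43: SET z = 49): {x=1, z=49}
  after event 7 (t=50: DEL y): {x=1, z=49}
  after event 8 (t=51: INC z by 8): {x=1, z=57}
  after event 9 (t=59: SET z = 32): {x=1, z=32}
  after event 10 (t=61: INC x by 10): {x=11, z=32}
  after event 11 (t=70: INC y by 9): {x=11, y=9, z=32}
  after event 12 (t=72: DEC y by 15): {x=11, y=-6, z=32}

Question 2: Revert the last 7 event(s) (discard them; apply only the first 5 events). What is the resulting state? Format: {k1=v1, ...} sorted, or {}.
Answer: {x=1, z=-2}

Derivation:
Keep first 5 events (discard last 7):
  after event 1 (t=6: SET z = 4): {z=4}
  after event 2 (t=15: SET x = -11): {x=-11, z=4}
  after event 3 (t=16: INC z by 8): {x=-11, z=12}
  after event 4 (t=23: SET x = 1): {x=1, z=12}
  after event 5 (t=33: DEC z by 14): {x=1, z=-2}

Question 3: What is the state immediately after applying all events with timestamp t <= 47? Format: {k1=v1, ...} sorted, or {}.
Answer: {x=1, z=49}

Derivation:
Apply events with t <= 47 (6 events):
  after event 1 (t=6: SET z = 4): {z=4}
  after event 2 (t=15: SET x = -11): {x=-11, z=4}
  after event 3 (t=16: INC z by 8): {x=-11, z=12}
  after event 4 (t=23: SET x = 1): {x=1, z=12}
  after event 5 (t=33: DEC z by 14): {x=1, z=-2}
  after event 6 (t=43: SET z = 49): {x=1, z=49}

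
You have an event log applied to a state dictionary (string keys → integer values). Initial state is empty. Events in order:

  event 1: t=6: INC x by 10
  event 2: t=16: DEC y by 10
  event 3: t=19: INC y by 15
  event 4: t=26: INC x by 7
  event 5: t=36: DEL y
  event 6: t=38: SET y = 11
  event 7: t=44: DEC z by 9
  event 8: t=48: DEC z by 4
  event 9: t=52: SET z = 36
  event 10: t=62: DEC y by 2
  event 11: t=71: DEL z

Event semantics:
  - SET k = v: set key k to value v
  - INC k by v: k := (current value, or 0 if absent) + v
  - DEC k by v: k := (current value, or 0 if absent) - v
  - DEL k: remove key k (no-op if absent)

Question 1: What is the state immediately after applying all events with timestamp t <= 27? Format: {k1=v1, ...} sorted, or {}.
Apply events with t <= 27 (4 events):
  after event 1 (t=6: INC x by 10): {x=10}
  after event 2 (t=16: DEC y by 10): {x=10, y=-10}
  after event 3 (t=19: INC y by 15): {x=10, y=5}
  after event 4 (t=26: INC x by 7): {x=17, y=5}

Answer: {x=17, y=5}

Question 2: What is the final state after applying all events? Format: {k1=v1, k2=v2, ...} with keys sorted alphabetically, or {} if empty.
  after event 1 (t=6: INC x by 10): {x=10}
  after event 2 (t=16: DEC y by 10): {x=10, y=-10}
  after event 3 (t=19: INC y by 15): {x=10, y=5}
  after event 4 (t=26: INC x by 7): {x=17, y=5}
  after event 5 (t=36: DEL y): {x=17}
  after event 6 (t=38: SET y = 11): {x=17, y=11}
  after event 7 (t=44: DEC z by 9): {x=17, y=11, z=-9}
  after event 8 (t=48: DEC z by 4): {x=17, y=11, z=-13}
  after event 9 (t=52: SET z = 36): {x=17, y=11, z=36}
  after event 10 (t=62: DEC y by 2): {x=17, y=9, z=36}
  after event 11 (t=71: DEL z): {x=17, y=9}

Answer: {x=17, y=9}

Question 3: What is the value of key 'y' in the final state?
Track key 'y' through all 11 events:
  event 1 (t=6: INC x by 10): y unchanged
  event 2 (t=16: DEC y by 10): y (absent) -> -10
  event 3 (t=19: INC y by 15): y -10 -> 5
  event 4 (t=26: INC x by 7): y unchanged
  event 5 (t=36: DEL y): y 5 -> (absent)
  event 6 (t=38: SET y = 11): y (absent) -> 11
  event 7 (t=44: DEC z by 9): y unchanged
  event 8 (t=48: DEC z by 4): y unchanged
  event 9 (t=52: SET z = 36): y unchanged
  event 10 (t=62: DEC y by 2): y 11 -> 9
  event 11 (t=71: DEL z): y unchanged
Final: y = 9

Answer: 9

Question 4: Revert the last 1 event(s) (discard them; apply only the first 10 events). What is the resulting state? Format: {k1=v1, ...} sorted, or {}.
Answer: {x=17, y=9, z=36}

Derivation:
Keep first 10 events (discard last 1):
  after event 1 (t=6: INC x by 10): {x=10}
  after event 2 (t=16: DEC y by 10): {x=10, y=-10}
  after event 3 (t=19: INC y by 15): {x=10, y=5}
  after event 4 (t=26: INC x by 7): {x=17, y=5}
  after event 5 (t=36: DEL y): {x=17}
  after event 6 (t=38: SET y = 11): {x=17, y=11}
  after event 7 (t=44: DEC z by 9): {x=17, y=11, z=-9}
  after event 8 (t=48: DEC z by 4): {x=17, y=11, z=-13}
  after event 9 (t=52: SET z = 36): {x=17, y=11, z=36}
  after event 10 (t=62: DEC y by 2): {x=17, y=9, z=36}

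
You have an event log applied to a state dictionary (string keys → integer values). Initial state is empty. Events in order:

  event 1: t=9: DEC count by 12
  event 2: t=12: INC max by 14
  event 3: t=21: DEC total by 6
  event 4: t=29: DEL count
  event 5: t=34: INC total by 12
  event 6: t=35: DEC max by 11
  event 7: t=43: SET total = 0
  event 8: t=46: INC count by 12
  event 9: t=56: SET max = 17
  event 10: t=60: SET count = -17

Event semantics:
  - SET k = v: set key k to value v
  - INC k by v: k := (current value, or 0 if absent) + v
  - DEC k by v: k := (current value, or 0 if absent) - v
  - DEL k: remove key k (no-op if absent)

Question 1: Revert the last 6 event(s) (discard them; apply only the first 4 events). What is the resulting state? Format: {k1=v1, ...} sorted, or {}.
Keep first 4 events (discard last 6):
  after event 1 (t=9: DEC count by 12): {count=-12}
  after event 2 (t=12: INC max by 14): {count=-12, max=14}
  after event 3 (t=21: DEC total by 6): {count=-12, max=14, total=-6}
  after event 4 (t=29: DEL count): {max=14, total=-6}

Answer: {max=14, total=-6}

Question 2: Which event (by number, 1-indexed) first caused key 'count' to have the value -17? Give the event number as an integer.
Looking for first event where count becomes -17:
  event 1: count = -12
  event 2: count = -12
  event 3: count = -12
  event 4: count = (absent)
  event 8: count = 12
  event 9: count = 12
  event 10: count 12 -> -17  <-- first match

Answer: 10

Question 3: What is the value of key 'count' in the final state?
Answer: -17

Derivation:
Track key 'count' through all 10 events:
  event 1 (t=9: DEC count by 12): count (absent) -> -12
  event 2 (t=12: INC max by 14): count unchanged
  event 3 (t=21: DEC total by 6): count unchanged
  event 4 (t=29: DEL count): count -12 -> (absent)
  event 5 (t=34: INC total by 12): count unchanged
  event 6 (t=35: DEC max by 11): count unchanged
  event 7 (t=43: SET total = 0): count unchanged
  event 8 (t=46: INC count by 12): count (absent) -> 12
  event 9 (t=56: SET max = 17): count unchanged
  event 10 (t=60: SET count = -17): count 12 -> -17
Final: count = -17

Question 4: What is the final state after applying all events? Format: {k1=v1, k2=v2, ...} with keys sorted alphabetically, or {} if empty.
  after event 1 (t=9: DEC count by 12): {count=-12}
  after event 2 (t=12: INC max by 14): {count=-12, max=14}
  after event 3 (t=21: DEC total by 6): {count=-12, max=14, total=-6}
  after event 4 (t=29: DEL count): {max=14, total=-6}
  after event 5 (t=34: INC total by 12): {max=14, total=6}
  after event 6 (t=35: DEC max by 11): {max=3, total=6}
  after event 7 (t=43: SET total = 0): {max=3, total=0}
  after event 8 (t=46: INC count by 12): {count=12, max=3, total=0}
  after event 9 (t=56: SET max = 17): {count=12, max=17, total=0}
  after event 10 (t=60: SET count = -17): {count=-17, max=17, total=0}

Answer: {count=-17, max=17, total=0}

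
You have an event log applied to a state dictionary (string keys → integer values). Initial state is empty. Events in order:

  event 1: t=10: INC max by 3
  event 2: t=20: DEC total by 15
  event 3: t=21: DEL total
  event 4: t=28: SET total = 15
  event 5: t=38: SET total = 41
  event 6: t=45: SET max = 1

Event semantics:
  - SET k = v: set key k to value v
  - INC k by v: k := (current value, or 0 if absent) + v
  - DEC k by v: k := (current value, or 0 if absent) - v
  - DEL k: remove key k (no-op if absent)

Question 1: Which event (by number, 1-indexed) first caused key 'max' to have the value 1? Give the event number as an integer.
Answer: 6

Derivation:
Looking for first event where max becomes 1:
  event 1: max = 3
  event 2: max = 3
  event 3: max = 3
  event 4: max = 3
  event 5: max = 3
  event 6: max 3 -> 1  <-- first match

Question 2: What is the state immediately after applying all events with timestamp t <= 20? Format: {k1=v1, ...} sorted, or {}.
Apply events with t <= 20 (2 events):
  after event 1 (t=10: INC max by 3): {max=3}
  after event 2 (t=20: DEC total by 15): {max=3, total=-15}

Answer: {max=3, total=-15}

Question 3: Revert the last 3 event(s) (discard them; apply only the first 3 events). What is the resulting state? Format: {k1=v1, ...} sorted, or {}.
Answer: {max=3}

Derivation:
Keep first 3 events (discard last 3):
  after event 1 (t=10: INC max by 3): {max=3}
  after event 2 (t=20: DEC total by 15): {max=3, total=-15}
  after event 3 (t=21: DEL total): {max=3}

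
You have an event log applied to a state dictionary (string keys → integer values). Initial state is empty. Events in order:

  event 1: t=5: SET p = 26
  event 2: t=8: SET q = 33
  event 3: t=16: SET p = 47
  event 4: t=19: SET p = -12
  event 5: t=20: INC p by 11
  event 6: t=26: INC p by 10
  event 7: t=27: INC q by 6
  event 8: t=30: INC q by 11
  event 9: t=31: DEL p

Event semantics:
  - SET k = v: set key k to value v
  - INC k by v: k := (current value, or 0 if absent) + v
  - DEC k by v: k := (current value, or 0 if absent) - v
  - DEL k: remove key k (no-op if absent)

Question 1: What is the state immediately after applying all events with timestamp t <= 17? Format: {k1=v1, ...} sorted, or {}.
Apply events with t <= 17 (3 events):
  after event 1 (t=5: SET p = 26): {p=26}
  after event 2 (t=8: SET q = 33): {p=26, q=33}
  after event 3 (t=16: SET p = 47): {p=47, q=33}

Answer: {p=47, q=33}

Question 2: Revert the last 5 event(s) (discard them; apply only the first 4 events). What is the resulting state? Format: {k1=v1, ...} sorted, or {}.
Answer: {p=-12, q=33}

Derivation:
Keep first 4 events (discard last 5):
  after event 1 (t=5: SET p = 26): {p=26}
  after event 2 (t=8: SET q = 33): {p=26, q=33}
  after event 3 (t=16: SET p = 47): {p=47, q=33}
  after event 4 (t=19: SET p = -12): {p=-12, q=33}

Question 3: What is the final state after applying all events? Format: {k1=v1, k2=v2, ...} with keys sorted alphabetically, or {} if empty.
  after event 1 (t=5: SET p = 26): {p=26}
  after event 2 (t=8: SET q = 33): {p=26, q=33}
  after event 3 (t=16: SET p = 47): {p=47, q=33}
  after event 4 (t=19: SET p = -12): {p=-12, q=33}
  after event 5 (t=20: INC p by 11): {p=-1, q=33}
  after event 6 (t=26: INC p by 10): {p=9, q=33}
  after event 7 (t=27: INC q by 6): {p=9, q=39}
  after event 8 (t=30: INC q by 11): {p=9, q=50}
  after event 9 (t=31: DEL p): {q=50}

Answer: {q=50}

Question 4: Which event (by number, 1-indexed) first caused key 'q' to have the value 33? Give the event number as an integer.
Looking for first event where q becomes 33:
  event 2: q (absent) -> 33  <-- first match

Answer: 2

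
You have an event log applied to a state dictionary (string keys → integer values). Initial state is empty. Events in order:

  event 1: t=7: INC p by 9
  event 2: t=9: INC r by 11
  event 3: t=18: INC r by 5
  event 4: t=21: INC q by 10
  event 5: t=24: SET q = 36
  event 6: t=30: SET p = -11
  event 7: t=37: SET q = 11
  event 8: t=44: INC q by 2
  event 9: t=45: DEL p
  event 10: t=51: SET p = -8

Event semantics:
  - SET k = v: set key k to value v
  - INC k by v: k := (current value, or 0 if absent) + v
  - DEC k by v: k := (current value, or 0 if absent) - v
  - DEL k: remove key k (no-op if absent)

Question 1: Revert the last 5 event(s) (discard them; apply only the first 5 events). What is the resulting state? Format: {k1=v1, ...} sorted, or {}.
Keep first 5 events (discard last 5):
  after event 1 (t=7: INC p by 9): {p=9}
  after event 2 (t=9: INC r by 11): {p=9, r=11}
  after event 3 (t=18: INC r by 5): {p=9, r=16}
  after event 4 (t=21: INC q by 10): {p=9, q=10, r=16}
  after event 5 (t=24: SET q = 36): {p=9, q=36, r=16}

Answer: {p=9, q=36, r=16}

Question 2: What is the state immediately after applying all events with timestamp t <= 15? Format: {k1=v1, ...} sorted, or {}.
Apply events with t <= 15 (2 events):
  after event 1 (t=7: INC p by 9): {p=9}
  after event 2 (t=9: INC r by 11): {p=9, r=11}

Answer: {p=9, r=11}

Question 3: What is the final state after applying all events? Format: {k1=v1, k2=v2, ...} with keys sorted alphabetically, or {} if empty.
Answer: {p=-8, q=13, r=16}

Derivation:
  after event 1 (t=7: INC p by 9): {p=9}
  after event 2 (t=9: INC r by 11): {p=9, r=11}
  after event 3 (t=18: INC r by 5): {p=9, r=16}
  after event 4 (t=21: INC q by 10): {p=9, q=10, r=16}
  after event 5 (t=24: SET q = 36): {p=9, q=36, r=16}
  after event 6 (t=30: SET p = -11): {p=-11, q=36, r=16}
  after event 7 (t=37: SET q = 11): {p=-11, q=11, r=16}
  after event 8 (t=44: INC q by 2): {p=-11, q=13, r=16}
  after event 9 (t=45: DEL p): {q=13, r=16}
  after event 10 (t=51: SET p = -8): {p=-8, q=13, r=16}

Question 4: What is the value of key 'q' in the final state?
Track key 'q' through all 10 events:
  event 1 (t=7: INC p by 9): q unchanged
  event 2 (t=9: INC r by 11): q unchanged
  event 3 (t=18: INC r by 5): q unchanged
  event 4 (t=21: INC q by 10): q (absent) -> 10
  event 5 (t=24: SET q = 36): q 10 -> 36
  event 6 (t=30: SET p = -11): q unchanged
  event 7 (t=37: SET q = 11): q 36 -> 11
  event 8 (t=44: INC q by 2): q 11 -> 13
  event 9 (t=45: DEL p): q unchanged
  event 10 (t=51: SET p = -8): q unchanged
Final: q = 13

Answer: 13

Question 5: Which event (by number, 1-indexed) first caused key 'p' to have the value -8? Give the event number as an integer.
Looking for first event where p becomes -8:
  event 1: p = 9
  event 2: p = 9
  event 3: p = 9
  event 4: p = 9
  event 5: p = 9
  event 6: p = -11
  event 7: p = -11
  event 8: p = -11
  event 9: p = (absent)
  event 10: p (absent) -> -8  <-- first match

Answer: 10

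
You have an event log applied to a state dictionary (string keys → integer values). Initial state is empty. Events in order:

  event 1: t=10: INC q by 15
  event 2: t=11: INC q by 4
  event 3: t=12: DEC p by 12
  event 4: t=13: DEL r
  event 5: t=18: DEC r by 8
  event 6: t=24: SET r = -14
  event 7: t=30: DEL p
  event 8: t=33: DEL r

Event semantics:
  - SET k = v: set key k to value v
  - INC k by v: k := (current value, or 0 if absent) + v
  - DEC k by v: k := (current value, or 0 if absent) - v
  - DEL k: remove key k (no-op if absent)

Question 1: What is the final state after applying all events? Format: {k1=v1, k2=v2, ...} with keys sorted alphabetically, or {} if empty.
Answer: {q=19}

Derivation:
  after event 1 (t=10: INC q by 15): {q=15}
  after event 2 (t=11: INC q by 4): {q=19}
  after event 3 (t=12: DEC p by 12): {p=-12, q=19}
  after event 4 (t=13: DEL r): {p=-12, q=19}
  after event 5 (t=18: DEC r by 8): {p=-12, q=19, r=-8}
  after event 6 (t=24: SET r = -14): {p=-12, q=19, r=-14}
  after event 7 (t=30: DEL p): {q=19, r=-14}
  after event 8 (t=33: DEL r): {q=19}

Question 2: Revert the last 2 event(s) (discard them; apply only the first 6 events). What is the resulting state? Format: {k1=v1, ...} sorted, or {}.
Keep first 6 events (discard last 2):
  after event 1 (t=10: INC q by 15): {q=15}
  after event 2 (t=11: INC q by 4): {q=19}
  after event 3 (t=12: DEC p by 12): {p=-12, q=19}
  after event 4 (t=13: DEL r): {p=-12, q=19}
  after event 5 (t=18: DEC r by 8): {p=-12, q=19, r=-8}
  after event 6 (t=24: SET r = -14): {p=-12, q=19, r=-14}

Answer: {p=-12, q=19, r=-14}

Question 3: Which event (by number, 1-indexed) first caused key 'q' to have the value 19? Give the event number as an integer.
Looking for first event where q becomes 19:
  event 1: q = 15
  event 2: q 15 -> 19  <-- first match

Answer: 2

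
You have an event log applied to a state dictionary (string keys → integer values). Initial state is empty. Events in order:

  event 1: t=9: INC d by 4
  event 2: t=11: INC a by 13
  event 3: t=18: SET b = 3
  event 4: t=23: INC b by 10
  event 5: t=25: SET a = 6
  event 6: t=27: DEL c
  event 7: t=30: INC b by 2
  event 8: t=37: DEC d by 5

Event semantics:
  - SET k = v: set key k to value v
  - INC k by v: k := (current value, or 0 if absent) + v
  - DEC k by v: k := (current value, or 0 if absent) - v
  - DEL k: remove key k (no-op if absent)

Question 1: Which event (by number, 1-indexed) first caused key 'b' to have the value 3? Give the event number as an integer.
Answer: 3

Derivation:
Looking for first event where b becomes 3:
  event 3: b (absent) -> 3  <-- first match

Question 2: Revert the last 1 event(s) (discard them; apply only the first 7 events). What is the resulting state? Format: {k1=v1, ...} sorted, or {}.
Keep first 7 events (discard last 1):
  after event 1 (t=9: INC d by 4): {d=4}
  after event 2 (t=11: INC a by 13): {a=13, d=4}
  after event 3 (t=18: SET b = 3): {a=13, b=3, d=4}
  after event 4 (t=23: INC b by 10): {a=13, b=13, d=4}
  after event 5 (t=25: SET a = 6): {a=6, b=13, d=4}
  after event 6 (t=27: DEL c): {a=6, b=13, d=4}
  after event 7 (t=30: INC b by 2): {a=6, b=15, d=4}

Answer: {a=6, b=15, d=4}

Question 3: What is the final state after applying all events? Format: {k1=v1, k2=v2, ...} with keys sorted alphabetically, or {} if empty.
  after event 1 (t=9: INC d by 4): {d=4}
  after event 2 (t=11: INC a by 13): {a=13, d=4}
  after event 3 (t=18: SET b = 3): {a=13, b=3, d=4}
  after event 4 (t=23: INC b by 10): {a=13, b=13, d=4}
  after event 5 (t=25: SET a = 6): {a=6, b=13, d=4}
  after event 6 (t=27: DEL c): {a=6, b=13, d=4}
  after event 7 (t=30: INC b by 2): {a=6, b=15, d=4}
  after event 8 (t=37: DEC d by 5): {a=6, b=15, d=-1}

Answer: {a=6, b=15, d=-1}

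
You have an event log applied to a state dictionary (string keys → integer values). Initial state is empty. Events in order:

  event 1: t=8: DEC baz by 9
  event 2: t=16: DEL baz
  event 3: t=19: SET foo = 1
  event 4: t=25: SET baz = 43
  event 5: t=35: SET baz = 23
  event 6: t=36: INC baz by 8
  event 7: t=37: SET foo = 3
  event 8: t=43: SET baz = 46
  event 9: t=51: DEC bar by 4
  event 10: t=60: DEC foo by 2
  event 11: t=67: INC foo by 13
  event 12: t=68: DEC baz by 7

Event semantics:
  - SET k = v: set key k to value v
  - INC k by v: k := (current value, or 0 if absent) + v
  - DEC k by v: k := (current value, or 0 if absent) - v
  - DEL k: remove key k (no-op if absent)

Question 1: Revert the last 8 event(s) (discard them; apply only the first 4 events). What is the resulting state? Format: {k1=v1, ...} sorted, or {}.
Keep first 4 events (discard last 8):
  after event 1 (t=8: DEC baz by 9): {baz=-9}
  after event 2 (t=16: DEL baz): {}
  after event 3 (t=19: SET foo = 1): {foo=1}
  after event 4 (t=25: SET baz = 43): {baz=43, foo=1}

Answer: {baz=43, foo=1}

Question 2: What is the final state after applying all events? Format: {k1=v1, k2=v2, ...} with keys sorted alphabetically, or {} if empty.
Answer: {bar=-4, baz=39, foo=14}

Derivation:
  after event 1 (t=8: DEC baz by 9): {baz=-9}
  after event 2 (t=16: DEL baz): {}
  after event 3 (t=19: SET foo = 1): {foo=1}
  after event 4 (t=25: SET baz = 43): {baz=43, foo=1}
  after event 5 (t=35: SET baz = 23): {baz=23, foo=1}
  after event 6 (t=36: INC baz by 8): {baz=31, foo=1}
  after event 7 (t=37: SET foo = 3): {baz=31, foo=3}
  after event 8 (t=43: SET baz = 46): {baz=46, foo=3}
  after event 9 (t=51: DEC bar by 4): {bar=-4, baz=46, foo=3}
  after event 10 (t=60: DEC foo by 2): {bar=-4, baz=46, foo=1}
  after event 11 (t=67: INC foo by 13): {bar=-4, baz=46, foo=14}
  after event 12 (t=68: DEC baz by 7): {bar=-4, baz=39, foo=14}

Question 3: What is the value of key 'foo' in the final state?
Answer: 14

Derivation:
Track key 'foo' through all 12 events:
  event 1 (t=8: DEC baz by 9): foo unchanged
  event 2 (t=16: DEL baz): foo unchanged
  event 3 (t=19: SET foo = 1): foo (absent) -> 1
  event 4 (t=25: SET baz = 43): foo unchanged
  event 5 (t=35: SET baz = 23): foo unchanged
  event 6 (t=36: INC baz by 8): foo unchanged
  event 7 (t=37: SET foo = 3): foo 1 -> 3
  event 8 (t=43: SET baz = 46): foo unchanged
  event 9 (t=51: DEC bar by 4): foo unchanged
  event 10 (t=60: DEC foo by 2): foo 3 -> 1
  event 11 (t=67: INC foo by 13): foo 1 -> 14
  event 12 (t=68: DEC baz by 7): foo unchanged
Final: foo = 14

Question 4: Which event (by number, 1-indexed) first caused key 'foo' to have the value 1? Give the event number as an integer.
Answer: 3

Derivation:
Looking for first event where foo becomes 1:
  event 3: foo (absent) -> 1  <-- first match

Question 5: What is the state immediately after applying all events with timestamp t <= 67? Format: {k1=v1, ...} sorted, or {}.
Answer: {bar=-4, baz=46, foo=14}

Derivation:
Apply events with t <= 67 (11 events):
  after event 1 (t=8: DEC baz by 9): {baz=-9}
  after event 2 (t=16: DEL baz): {}
  after event 3 (t=19: SET foo = 1): {foo=1}
  after event 4 (t=25: SET baz = 43): {baz=43, foo=1}
  after event 5 (t=35: SET baz = 23): {baz=23, foo=1}
  after event 6 (t=36: INC baz by 8): {baz=31, foo=1}
  after event 7 (t=37: SET foo = 3): {baz=31, foo=3}
  after event 8 (t=43: SET baz = 46): {baz=46, foo=3}
  after event 9 (t=51: DEC bar by 4): {bar=-4, baz=46, foo=3}
  after event 10 (t=60: DEC foo by 2): {bar=-4, baz=46, foo=1}
  after event 11 (t=67: INC foo by 13): {bar=-4, baz=46, foo=14}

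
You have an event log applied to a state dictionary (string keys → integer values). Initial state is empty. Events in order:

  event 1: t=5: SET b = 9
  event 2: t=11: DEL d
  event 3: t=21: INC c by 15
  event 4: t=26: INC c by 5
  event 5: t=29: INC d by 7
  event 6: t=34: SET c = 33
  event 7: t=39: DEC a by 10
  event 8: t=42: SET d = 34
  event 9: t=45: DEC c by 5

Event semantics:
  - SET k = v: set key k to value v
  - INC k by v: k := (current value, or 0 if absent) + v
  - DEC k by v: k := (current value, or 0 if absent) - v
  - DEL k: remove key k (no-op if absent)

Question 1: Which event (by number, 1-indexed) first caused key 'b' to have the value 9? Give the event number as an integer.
Looking for first event where b becomes 9:
  event 1: b (absent) -> 9  <-- first match

Answer: 1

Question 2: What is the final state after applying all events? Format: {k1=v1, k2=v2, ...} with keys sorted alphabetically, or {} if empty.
Answer: {a=-10, b=9, c=28, d=34}

Derivation:
  after event 1 (t=5: SET b = 9): {b=9}
  after event 2 (t=11: DEL d): {b=9}
  after event 3 (t=21: INC c by 15): {b=9, c=15}
  after event 4 (t=26: INC c by 5): {b=9, c=20}
  after event 5 (t=29: INC d by 7): {b=9, c=20, d=7}
  after event 6 (t=34: SET c = 33): {b=9, c=33, d=7}
  after event 7 (t=39: DEC a by 10): {a=-10, b=9, c=33, d=7}
  after event 8 (t=42: SET d = 34): {a=-10, b=9, c=33, d=34}
  after event 9 (t=45: DEC c by 5): {a=-10, b=9, c=28, d=34}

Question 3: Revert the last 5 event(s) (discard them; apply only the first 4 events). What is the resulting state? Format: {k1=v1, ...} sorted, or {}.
Answer: {b=9, c=20}

Derivation:
Keep first 4 events (discard last 5):
  after event 1 (t=5: SET b = 9): {b=9}
  after event 2 (t=11: DEL d): {b=9}
  after event 3 (t=21: INC c by 15): {b=9, c=15}
  after event 4 (t=26: INC c by 5): {b=9, c=20}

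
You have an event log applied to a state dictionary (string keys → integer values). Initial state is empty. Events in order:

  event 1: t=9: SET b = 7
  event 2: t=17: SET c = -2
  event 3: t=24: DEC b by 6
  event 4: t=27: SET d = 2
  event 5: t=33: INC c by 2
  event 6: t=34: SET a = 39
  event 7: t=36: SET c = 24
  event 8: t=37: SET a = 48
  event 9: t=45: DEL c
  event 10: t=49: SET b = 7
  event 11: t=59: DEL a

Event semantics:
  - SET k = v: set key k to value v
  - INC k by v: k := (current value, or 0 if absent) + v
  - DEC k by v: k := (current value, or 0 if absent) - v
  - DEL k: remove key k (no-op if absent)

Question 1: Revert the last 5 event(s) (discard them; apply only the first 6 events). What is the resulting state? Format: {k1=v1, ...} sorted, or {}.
Keep first 6 events (discard last 5):
  after event 1 (t=9: SET b = 7): {b=7}
  after event 2 (t=17: SET c = -2): {b=7, c=-2}
  after event 3 (t=24: DEC b by 6): {b=1, c=-2}
  after event 4 (t=27: SET d = 2): {b=1, c=-2, d=2}
  after event 5 (t=33: INC c by 2): {b=1, c=0, d=2}
  after event 6 (t=34: SET a = 39): {a=39, b=1, c=0, d=2}

Answer: {a=39, b=1, c=0, d=2}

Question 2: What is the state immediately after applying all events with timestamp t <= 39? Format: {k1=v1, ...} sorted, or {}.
Answer: {a=48, b=1, c=24, d=2}

Derivation:
Apply events with t <= 39 (8 events):
  after event 1 (t=9: SET b = 7): {b=7}
  after event 2 (t=17: SET c = -2): {b=7, c=-2}
  after event 3 (t=24: DEC b by 6): {b=1, c=-2}
  after event 4 (t=27: SET d = 2): {b=1, c=-2, d=2}
  after event 5 (t=33: INC c by 2): {b=1, c=0, d=2}
  after event 6 (t=34: SET a = 39): {a=39, b=1, c=0, d=2}
  after event 7 (t=36: SET c = 24): {a=39, b=1, c=24, d=2}
  after event 8 (t=37: SET a = 48): {a=48, b=1, c=24, d=2}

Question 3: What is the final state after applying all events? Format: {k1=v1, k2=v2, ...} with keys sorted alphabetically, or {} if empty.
  after event 1 (t=9: SET b = 7): {b=7}
  after event 2 (t=17: SET c = -2): {b=7, c=-2}
  after event 3 (t=24: DEC b by 6): {b=1, c=-2}
  after event 4 (t=27: SET d = 2): {b=1, c=-2, d=2}
  after event 5 (t=33: INC c by 2): {b=1, c=0, d=2}
  after event 6 (t=34: SET a = 39): {a=39, b=1, c=0, d=2}
  after event 7 (t=36: SET c = 24): {a=39, b=1, c=24, d=2}
  after event 8 (t=37: SET a = 48): {a=48, b=1, c=24, d=2}
  after event 9 (t=45: DEL c): {a=48, b=1, d=2}
  after event 10 (t=49: SET b = 7): {a=48, b=7, d=2}
  after event 11 (t=59: DEL a): {b=7, d=2}

Answer: {b=7, d=2}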